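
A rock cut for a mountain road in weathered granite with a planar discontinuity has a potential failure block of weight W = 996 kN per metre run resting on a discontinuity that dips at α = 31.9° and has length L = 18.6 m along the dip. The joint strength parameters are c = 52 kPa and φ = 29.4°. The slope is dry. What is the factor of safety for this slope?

Resolving the block weight along and normal to the plane and applying the Mohr–Coulomb strength on the joint:
N' = W cosα = 996·cos31.9° = 845.6 kN/m
Driving force T = W sinα = 996·sin31.9° = 526.3 kN/m
Resisting force R = c·L + N'·tanφ = 52·18.6 + 845.6·tan29.4° = 967.2 + 476.5 = 1443.7 kN/m
FS = R / T = 1443.7 / 526.3 = 2.743

FS = 2.74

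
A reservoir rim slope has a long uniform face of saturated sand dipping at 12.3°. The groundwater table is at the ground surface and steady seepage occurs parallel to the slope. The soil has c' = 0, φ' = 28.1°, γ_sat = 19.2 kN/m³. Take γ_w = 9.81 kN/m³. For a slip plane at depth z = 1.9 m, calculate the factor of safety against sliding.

With seepage parallel to the slope and the water table at the surface, the effective normal stress on the slip plane uses the buoyant unit weight γ' = γ_sat − γ_w while the driving shear stress uses γ_sat:
FS = [c' + γ' z cos²β tanφ'] / [γ_sat z sinβ cosβ]
(For c' = 0 this reduces to FS = (γ'/γ_sat)·tanφ'/tanβ.)
γ' = 19.2 − 9.81 = 9.39 kN/m³
Numerator = 0.0 + 9.39·1.9·cos²12.3°·tan28.1° = 0.0 + 9.39·1.9·0.9546·0.5340 = 9.094 kPa
Denominator = 19.2·1.9·sin12.3°·cos12.3° = 19.2·1.9·0.2130·0.9770 = 7.593 kPa
FS = 9.094 / 7.593 = 1.198

FS = 1.20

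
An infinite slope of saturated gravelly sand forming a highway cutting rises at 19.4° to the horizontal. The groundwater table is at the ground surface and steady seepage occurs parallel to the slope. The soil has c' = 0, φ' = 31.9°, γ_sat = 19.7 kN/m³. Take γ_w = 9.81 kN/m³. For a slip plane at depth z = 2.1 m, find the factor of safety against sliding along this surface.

FS = 0.89

With seepage parallel to the slope and the water table at the surface, the effective normal stress on the slip plane uses the buoyant unit weight γ' = γ_sat − γ_w while the driving shear stress uses γ_sat:
FS = [c' + γ' z cos²β tanφ'] / [γ_sat z sinβ cosβ]
(For c' = 0 this reduces to FS = (γ'/γ_sat)·tanφ'/tanβ.)
γ' = 19.7 − 9.81 = 9.89 kN/m³
Numerator = 0.0 + 9.89·2.1·cos²19.4°·tan31.9° = 0.0 + 9.89·2.1·0.8897·0.6224 = 11.501 kPa
Denominator = 19.7·2.1·sin19.4°·cos19.4° = 19.7·2.1·0.3322·0.9432 = 12.961 kPa
FS = 11.501 / 12.961 = 0.887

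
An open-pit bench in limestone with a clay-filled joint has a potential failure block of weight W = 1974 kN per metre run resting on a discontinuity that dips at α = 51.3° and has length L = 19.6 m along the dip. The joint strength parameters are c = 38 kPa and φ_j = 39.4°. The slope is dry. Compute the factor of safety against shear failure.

FS = 1.14

Resolving the block weight along and normal to the plane and applying the Mohr–Coulomb strength on the joint:
N' = W cosα = 1974·cos51.3° = 1234.2 kN/m
Driving force T = W sinα = 1974·sin51.3° = 1540.6 kN/m
Resisting force R = c·L + N'·tanφ_j = 38·19.6 + 1234.2·tan39.4° = 744.8 + 1013.8 = 1758.6 kN/m
FS = R / T = 1758.6 / 1540.6 = 1.142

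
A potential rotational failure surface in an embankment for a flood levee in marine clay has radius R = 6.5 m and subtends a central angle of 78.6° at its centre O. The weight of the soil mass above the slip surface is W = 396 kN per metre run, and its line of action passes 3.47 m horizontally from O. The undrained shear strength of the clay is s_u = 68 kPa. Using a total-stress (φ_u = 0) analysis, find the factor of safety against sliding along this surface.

FS = 2.87

Taking moments about the centre O, the resisting moment is provided by the undrained shear strength acting along the arc:
Arc length L_a = R·θ = 6.5·(78.6°·π/180) = 6.5·1.3718 = 8.92 m
M_R = s_u·L_a·R = 68·8.92·6.5 = 3941.3 kN·m/m
M_D = W·d = 396·3.47 = 1374.1 kN·m/m
FS = M_R / M_D = 3941.3 / 1374.1 = 2.868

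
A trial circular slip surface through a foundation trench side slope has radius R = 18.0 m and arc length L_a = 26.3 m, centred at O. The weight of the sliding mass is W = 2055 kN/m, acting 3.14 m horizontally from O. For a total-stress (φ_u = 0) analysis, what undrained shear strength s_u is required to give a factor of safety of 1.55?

s_u = 21.1 kPa

FS = s_u·L_a·R / (W·d), so s_u = FS·W·d / (L_a·R).
s_u = 1.55·2055·3.14 / (26.30·18.0) = 10001.7 / 473.40 = 21.13 kPa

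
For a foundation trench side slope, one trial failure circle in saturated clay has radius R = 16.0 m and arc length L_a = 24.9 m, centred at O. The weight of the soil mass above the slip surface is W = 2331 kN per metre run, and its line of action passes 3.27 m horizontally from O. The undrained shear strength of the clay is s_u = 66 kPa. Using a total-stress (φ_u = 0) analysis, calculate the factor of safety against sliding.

FS = 3.45

Taking moments about the centre O, the resisting moment is provided by the undrained shear strength acting along the arc:
M_R = s_u·L_a·R = 66·24.90·16.0 = 26294.4 kN·m/m
M_D = W·d = 2331·3.27 = 7622.4 kN·m/m
FS = M_R / M_D = 26294.4 / 7622.4 = 3.450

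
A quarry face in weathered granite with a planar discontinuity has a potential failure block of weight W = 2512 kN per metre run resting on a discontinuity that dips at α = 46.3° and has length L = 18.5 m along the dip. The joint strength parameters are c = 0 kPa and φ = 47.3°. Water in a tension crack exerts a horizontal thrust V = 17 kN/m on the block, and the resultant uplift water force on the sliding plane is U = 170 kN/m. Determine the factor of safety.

FS = 0.92

Resolving the block weight along and normal to the plane and applying the Mohr–Coulomb strength on the joint:
N' = W cosα − U − V sinα = 2512·cos46.3° − 170 − 17·sin46.3° = 1553.2 kN/m
Driving force T = W sinα + V cosα = 2512·sin46.3° + 17·cos46.3° = 1827.8 kN/m
Resisting force R = c·L + N'·tanφ = 0·18.5 + 1553.2·tan47.3° = 0.0 + 1683.2 = 1683.2 kN/m
FS = R / T = 1683.2 / 1827.8 = 0.921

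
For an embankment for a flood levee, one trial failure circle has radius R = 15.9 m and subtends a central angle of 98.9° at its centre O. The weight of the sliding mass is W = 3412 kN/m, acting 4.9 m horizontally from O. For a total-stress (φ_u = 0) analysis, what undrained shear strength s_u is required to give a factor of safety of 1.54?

s_u = 59.0 kPa

FS = s_u·L_a·R / (W·d), so s_u = FS·W·d / (L_a·R).
Arc length L_a = R·θ = 15.9·(98.9°·π/180) = 15.9·1.7261 = 27.45 m
s_u = 1.54·3412·4.9 / (27.45·15.9) = 25747.0 / 436.38 = 59.00 kPa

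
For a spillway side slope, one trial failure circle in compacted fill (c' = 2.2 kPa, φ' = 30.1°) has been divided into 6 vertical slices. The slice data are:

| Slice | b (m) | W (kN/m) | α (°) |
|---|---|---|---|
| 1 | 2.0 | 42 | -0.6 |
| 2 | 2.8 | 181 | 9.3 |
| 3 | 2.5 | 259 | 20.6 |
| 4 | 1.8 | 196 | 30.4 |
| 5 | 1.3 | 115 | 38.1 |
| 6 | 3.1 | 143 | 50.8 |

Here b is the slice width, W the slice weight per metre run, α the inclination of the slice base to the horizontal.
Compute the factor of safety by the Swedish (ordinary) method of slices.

FS = 1.26

Ordinary method of slices: FS = Σ[c'·Δl_i + (W_i cosα_i)·tanφ'] / Σ W_i sinα_i, with Δl_i = b_i / cosα_i.
Slice 1: Δl = 2.0/cos(-0.6°) = 2.000 m; N'_1 = 42·cos(-0.6°) = 42.0; c'Δl = 4.40; W sinα = -0.4
Slice 2: Δl = 2.8/cos9.3° = 2.837 m; N'_2 = 181·cos9.3° = 178.6; c'Δl = 6.24; W sinα = 29.3
Slice 3: Δl = 2.5/cos20.6° = 2.671 m; N'_3 = 259·cos20.6° = 242.4; c'Δl = 5.88; W sinα = 91.1
Slice 4: Δl = 1.8/cos30.4° = 2.087 m; N'_4 = 196·cos30.4° = 169.1; c'Δl = 4.59; W sinα = 99.2
Slice 5: Δl = 1.3/cos38.1° = 1.652 m; N'_5 = 115·cos38.1° = 90.5; c'Δl = 3.63; W sinα = 71.0
Slice 6: Δl = 3.1/cos50.8° = 4.905 m; N'_6 = 143·cos50.8° = 90.4; c'Δl = 10.79; W sinα = 110.8
Σc'Δl = 35.5 kN/m; ΣN' = 813.0 kN/m; ΣW sinα = 400.9 kN/m
Resisting = 35.5 + 813.0·tan30.1° = 35.5 + 471.3 = 506.8 kN/m
FS = 506.8 / 400.9 = 1.264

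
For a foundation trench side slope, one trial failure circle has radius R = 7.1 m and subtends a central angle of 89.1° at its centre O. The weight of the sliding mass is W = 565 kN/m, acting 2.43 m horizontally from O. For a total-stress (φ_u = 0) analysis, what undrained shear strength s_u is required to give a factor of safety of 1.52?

s_u = 26.6 kPa

FS = s_u·L_a·R / (W·d), so s_u = FS·W·d / (L_a·R).
Arc length L_a = R·θ = 7.1·(89.1°·π/180) = 7.1·1.5551 = 11.04 m
s_u = 1.52·565·2.43 / (11.04·7.1) = 2086.9 / 78.39 = 26.62 kPa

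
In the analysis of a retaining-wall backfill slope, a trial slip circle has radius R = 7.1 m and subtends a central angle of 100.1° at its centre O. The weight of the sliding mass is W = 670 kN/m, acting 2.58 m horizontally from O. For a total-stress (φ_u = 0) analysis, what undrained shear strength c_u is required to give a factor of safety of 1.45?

FS = c_u·L_a·R / (W·d), so c_u = FS·W·d / (L_a·R).
Arc length L_a = R·θ = 7.1·(100.1°·π/180) = 7.1·1.7471 = 12.40 m
c_u = 1.45·670·2.58 / (12.40·7.1) = 2506.5 / 88.07 = 28.46 kPa

c_u = 28.5 kPa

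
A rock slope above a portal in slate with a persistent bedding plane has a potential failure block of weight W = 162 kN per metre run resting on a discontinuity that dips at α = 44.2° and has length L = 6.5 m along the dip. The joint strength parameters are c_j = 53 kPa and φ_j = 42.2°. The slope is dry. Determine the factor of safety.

Resolving the block weight along and normal to the plane and applying the Mohr–Coulomb strength on the joint:
N' = W cosα = 162·cos44.2° = 116.1 kN/m
Driving force T = W sinα = 162·sin44.2° = 112.9 kN/m
Resisting force R = c_j·L + N'·tanφ_j = 53·6.5 + 116.1·tan42.2° = 344.5 + 105.3 = 449.8 kN/m
FS = R / T = 449.8 / 112.9 = 3.983

FS = 3.98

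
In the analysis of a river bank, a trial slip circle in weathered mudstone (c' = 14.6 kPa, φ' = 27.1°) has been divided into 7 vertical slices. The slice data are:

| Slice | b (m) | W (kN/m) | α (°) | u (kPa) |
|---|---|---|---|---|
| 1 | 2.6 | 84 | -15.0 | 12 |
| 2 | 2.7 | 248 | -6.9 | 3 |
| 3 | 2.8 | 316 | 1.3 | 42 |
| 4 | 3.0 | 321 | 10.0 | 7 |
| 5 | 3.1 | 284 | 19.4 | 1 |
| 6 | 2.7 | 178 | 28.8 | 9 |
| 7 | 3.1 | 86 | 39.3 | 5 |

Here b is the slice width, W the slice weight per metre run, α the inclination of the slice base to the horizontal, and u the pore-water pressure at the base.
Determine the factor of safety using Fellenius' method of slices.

Ordinary method of slices: FS = Σ[c'·Δl_i + (W_i cosα_i − u_i·Δl_i)·tanφ'] / Σ W_i sinα_i, with Δl_i = b_i / cosα_i.
Slice 1: Δl = 2.6/cos(-15.0°) = 2.692 m; N'_1 = 84·cos(-15.0°) − 12·2.692 = 48.8; c'Δl = 39.30; W sinα = -21.7
Slice 2: Δl = 2.7/cos(-6.9°) = 2.720 m; N'_2 = 248·cos(-6.9°) − 3·2.720 = 238.0; c'Δl = 39.71; W sinα = -29.8
Slice 3: Δl = 2.8/cos1.3° = 2.801 m; N'_3 = 316·cos1.3° − 42·2.801 = 198.3; c'Δl = 40.89; W sinα = 7.2
Slice 4: Δl = 3.0/cos10.0° = 3.046 m; N'_4 = 321·cos10.0° − 7·3.046 = 294.8; c'Δl = 44.48; W sinα = 55.7
Slice 5: Δl = 3.1/cos19.4° = 3.287 m; N'_5 = 284·cos19.4° − 1·3.287 = 264.6; c'Δl = 47.98; W sinα = 94.3
Slice 6: Δl = 2.7/cos28.8° = 3.081 m; N'_6 = 178·cos28.8° − 9·3.081 = 128.3; c'Δl = 44.98; W sinα = 85.8
Slice 7: Δl = 3.1/cos39.3° = 4.006 m; N'_7 = 86·cos39.3° − 5·4.006 = 46.5; c'Δl = 58.49; W sinα = 54.5
Σc'Δl = 315.8 kN/m; ΣN' = 1219.3 kN/m; ΣW sinα = 245.9 kN/m
Resisting = 315.8 + 1219.3·tan27.1° = 315.8 + 624.0 = 939.8 kN/m
FS = 939.8 / 245.9 = 3.821

FS = 3.82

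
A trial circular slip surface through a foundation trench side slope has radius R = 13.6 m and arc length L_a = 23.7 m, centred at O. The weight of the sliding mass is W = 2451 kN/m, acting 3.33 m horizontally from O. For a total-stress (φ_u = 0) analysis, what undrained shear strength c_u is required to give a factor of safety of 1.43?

c_u = 36.2 kPa

FS = c_u·L_a·R / (W·d), so c_u = FS·W·d / (L_a·R).
c_u = 1.43·2451·3.33 / (23.70·13.6) = 11671.4 / 322.32 = 36.21 kPa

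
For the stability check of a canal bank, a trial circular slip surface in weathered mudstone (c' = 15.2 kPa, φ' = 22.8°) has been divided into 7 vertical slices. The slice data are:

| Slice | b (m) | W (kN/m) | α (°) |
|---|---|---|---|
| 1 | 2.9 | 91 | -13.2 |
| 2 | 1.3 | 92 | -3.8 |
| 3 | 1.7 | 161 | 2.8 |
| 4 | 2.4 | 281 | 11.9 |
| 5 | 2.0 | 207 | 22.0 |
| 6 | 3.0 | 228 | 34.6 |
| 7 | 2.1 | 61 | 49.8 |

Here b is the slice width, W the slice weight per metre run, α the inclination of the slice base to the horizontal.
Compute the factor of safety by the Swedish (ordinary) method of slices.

Ordinary method of slices: FS = Σ[c'·Δl_i + (W_i cosα_i)·tanφ'] / Σ W_i sinα_i, with Δl_i = b_i / cosα_i.
Slice 1: Δl = 2.9/cos(-13.2°) = 2.979 m; N'_1 = 91·cos(-13.2°) = 88.6; c'Δl = 45.28; W sinα = -20.8
Slice 2: Δl = 1.3/cos(-3.8°) = 1.303 m; N'_2 = 92·cos(-3.8°) = 91.8; c'Δl = 19.80; W sinα = -6.1
Slice 3: Δl = 1.7/cos2.8° = 1.702 m; N'_3 = 161·cos2.8° = 160.8; c'Δl = 25.87; W sinα = 7.9
Slice 4: Δl = 2.4/cos11.9° = 2.453 m; N'_4 = 281·cos11.9° = 275.0; c'Δl = 37.28; W sinα = 57.9
Slice 5: Δl = 2.0/cos22.0° = 2.157 m; N'_5 = 207·cos22.0° = 191.9; c'Δl = 32.79; W sinα = 77.5
Slice 6: Δl = 3.0/cos34.6° = 3.645 m; N'_6 = 228·cos34.6° = 187.7; c'Δl = 55.40; W sinα = 129.5
Slice 7: Δl = 2.1/cos49.8° = 3.254 m; N'_7 = 61·cos49.8° = 39.4; c'Δl = 49.45; W sinα = 46.6
Σc'Δl = 265.9 kN/m; ΣN' = 1035.1 kN/m; ΣW sinα = 292.5 kN/m
Resisting = 265.9 + 1035.1·tan22.8° = 265.9 + 435.1 = 701.0 kN/m
FS = 701.0 / 292.5 = 2.396

FS = 2.40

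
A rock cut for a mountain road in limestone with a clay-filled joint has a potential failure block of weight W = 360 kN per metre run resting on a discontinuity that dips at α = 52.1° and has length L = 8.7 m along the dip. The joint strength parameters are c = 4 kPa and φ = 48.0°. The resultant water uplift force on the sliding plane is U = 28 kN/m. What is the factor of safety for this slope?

Resolving the block weight along and normal to the plane and applying the Mohr–Coulomb strength on the joint:
N' = W cosα − U = 360·cos52.1° − 28 = 193.1 kN/m
Driving force T = W sinα = 360·sin52.1° = 284.1 kN/m
Resisting force R = c·L + N'·tanφ = 4·8.7 + 193.1·tan48.0° = 34.8 + 214.5 = 249.3 kN/m
FS = R / T = 249.3 / 284.1 = 0.878

FS = 0.88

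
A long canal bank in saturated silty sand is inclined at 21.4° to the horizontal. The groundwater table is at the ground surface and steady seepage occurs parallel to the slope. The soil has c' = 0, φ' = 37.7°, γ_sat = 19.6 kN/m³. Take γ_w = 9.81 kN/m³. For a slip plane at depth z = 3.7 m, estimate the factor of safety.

FS = 0.99

With seepage parallel to the slope and the water table at the surface, the effective normal stress on the slip plane uses the buoyant unit weight γ' = γ_sat − γ_w while the driving shear stress uses γ_sat:
FS = [c' + γ' z cos²β tanφ'] / [γ_sat z sinβ cosβ]
(For c' = 0 this reduces to FS = (γ'/γ_sat)·tanφ'/tanβ.)
γ' = 19.6 − 9.81 = 9.79 kN/m³
Numerator = 0.0 + 9.79·3.7·cos²21.4°·tan37.7° = 0.0 + 9.79·3.7·0.8669·0.7729 = 24.269 kPa
Denominator = 19.6·3.7·sin21.4°·cos21.4° = 19.6·3.7·0.3649·0.9311 = 24.637 kPa
FS = 24.269 / 24.637 = 0.985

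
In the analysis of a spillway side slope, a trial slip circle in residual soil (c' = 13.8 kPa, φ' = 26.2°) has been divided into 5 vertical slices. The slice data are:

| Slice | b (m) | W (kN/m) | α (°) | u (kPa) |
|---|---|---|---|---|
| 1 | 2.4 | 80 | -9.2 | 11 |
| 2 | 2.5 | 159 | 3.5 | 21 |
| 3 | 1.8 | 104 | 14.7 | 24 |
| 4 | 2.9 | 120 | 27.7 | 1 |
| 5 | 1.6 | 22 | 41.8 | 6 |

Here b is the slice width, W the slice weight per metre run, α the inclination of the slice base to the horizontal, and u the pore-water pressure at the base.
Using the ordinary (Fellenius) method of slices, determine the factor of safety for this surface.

FS = 3.48

Ordinary method of slices: FS = Σ[c'·Δl_i + (W_i cosα_i − u_i·Δl_i)·tanφ'] / Σ W_i sinα_i, with Δl_i = b_i / cosα_i.
Slice 1: Δl = 2.4/cos(-9.2°) = 2.431 m; N'_1 = 80·cos(-9.2°) − 11·2.431 = 52.2; c'Δl = 33.55; W sinα = -12.8
Slice 2: Δl = 2.5/cos3.5° = 2.505 m; N'_2 = 159·cos3.5° − 21·2.505 = 106.1; c'Δl = 34.56; W sinα = 9.7
Slice 3: Δl = 1.8/cos14.7° = 1.861 m; N'_3 = 104·cos14.7° − 24·1.861 = 55.9; c'Δl = 25.68; W sinα = 26.4
Slice 4: Δl = 2.9/cos27.7° = 3.275 m; N'_4 = 120·cos27.7° − 1·3.275 = 103.0; c'Δl = 45.20; W sinα = 55.8
Slice 5: Δl = 1.6/cos41.8° = 2.146 m; N'_5 = 22·cos41.8° − 6·2.146 = 3.5; c'Δl = 29.62; W sinα = 14.7
Σc'Δl = 168.6 kN/m; ΣN' = 320.8 kN/m; ΣW sinα = 93.8 kN/m
Resisting = 168.6 + 320.8·tan26.2° = 168.6 + 157.8 = 326.4 kN/m
FS = 326.4 / 93.8 = 3.482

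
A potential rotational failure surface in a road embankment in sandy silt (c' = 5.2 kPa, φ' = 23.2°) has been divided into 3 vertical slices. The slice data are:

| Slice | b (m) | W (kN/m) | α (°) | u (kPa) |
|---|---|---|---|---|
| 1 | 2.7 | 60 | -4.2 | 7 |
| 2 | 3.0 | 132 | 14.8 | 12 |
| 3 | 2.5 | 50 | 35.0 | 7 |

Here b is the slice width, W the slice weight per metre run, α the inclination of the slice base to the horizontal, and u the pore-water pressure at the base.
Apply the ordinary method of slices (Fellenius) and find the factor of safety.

Ordinary method of slices: FS = Σ[c'·Δl_i + (W_i cosα_i − u_i·Δl_i)·tanφ'] / Σ W_i sinα_i, with Δl_i = b_i / cosα_i.
Slice 1: Δl = 2.7/cos(-4.2°) = 2.707 m; N'_1 = 60·cos(-4.2°) − 7·2.707 = 40.9; c'Δl = 14.08; W sinα = -4.4
Slice 2: Δl = 3.0/cos14.8° = 3.103 m; N'_2 = 132·cos14.8° − 12·3.103 = 90.4; c'Δl = 16.14; W sinα = 33.7
Slice 3: Δl = 2.5/cos35.0° = 3.052 m; N'_3 = 50·cos35.0° − 7·3.052 = 19.6; c'Δl = 15.87; W sinα = 28.7
Σc'Δl = 46.1 kN/m; ΣN' = 150.9 kN/m; ΣW sinα = 58.0 kN/m
Resisting = 46.1 + 150.9·tan23.2° = 46.1 + 64.7 = 110.7 kN/m
FS = 110.7 / 58.0 = 1.909

FS = 1.91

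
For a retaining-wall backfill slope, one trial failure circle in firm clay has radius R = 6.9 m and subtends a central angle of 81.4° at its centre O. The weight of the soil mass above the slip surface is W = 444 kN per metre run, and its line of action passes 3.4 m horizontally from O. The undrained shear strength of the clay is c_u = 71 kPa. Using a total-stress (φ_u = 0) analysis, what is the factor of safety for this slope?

Taking moments about the centre O, the resisting moment is provided by the undrained shear strength acting along the arc:
Arc length L_a = R·θ = 6.9·(81.4°·π/180) = 6.9·1.4207 = 9.80 m
M_R = c_u·L_a·R = 71·9.80·6.9 = 4802.4 kN·m/m
M_D = W·d = 444·3.4 = 1509.6 kN·m/m
FS = M_R / M_D = 4802.4 / 1509.6 = 3.181

FS = 3.18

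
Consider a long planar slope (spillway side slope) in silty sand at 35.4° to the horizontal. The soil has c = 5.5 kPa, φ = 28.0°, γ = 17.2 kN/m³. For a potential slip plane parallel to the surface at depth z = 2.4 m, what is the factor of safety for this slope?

FS = 1.03

For an infinite slope with a slip plane parallel to the surface (no pore pressure): FS = [c + γz cos²β tanφ] / [γz sinβ cosβ].
γz = 17.2·2.4 = 41.28 kN/m²
Numerator = 5.5 + 41.28·cos²35.4°·tan28.0° = 5.5 + 41.28·0.6644·0.5317 = 20.084 kPa
Denominator = 41.28·sin35.4°·cos35.4° = 41.28·0.5793·0.8151 = 19.492 kPa
FS = 20.084 / 19.492 = 1.030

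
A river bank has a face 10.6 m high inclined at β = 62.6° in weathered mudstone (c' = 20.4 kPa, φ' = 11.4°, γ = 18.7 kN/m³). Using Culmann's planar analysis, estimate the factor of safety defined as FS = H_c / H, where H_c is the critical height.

FS = 0.96

H_c = (4c'/γ) · sinβ cosφ' / [1 − cos(β − φ')]
    = (4·20.4/18.7) · sin62.6°·cos11.4° / [1 − cos51.2°]
    = 4.364 · 0.8703 / 0.3734 = 10.17 m
FS = H_c / H = 10.17 / 10.6 = 0.959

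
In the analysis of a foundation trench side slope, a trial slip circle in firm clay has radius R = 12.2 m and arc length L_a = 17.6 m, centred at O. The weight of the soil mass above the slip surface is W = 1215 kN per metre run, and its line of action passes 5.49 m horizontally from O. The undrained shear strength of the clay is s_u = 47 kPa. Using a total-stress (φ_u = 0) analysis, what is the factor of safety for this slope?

Taking moments about the centre O, the resisting moment is provided by the undrained shear strength acting along the arc:
M_R = s_u·L_a·R = 47·17.60·12.2 = 10091.8 kN·m/m
M_D = W·d = 1215·5.49 = 6670.4 kN·m/m
FS = M_R / M_D = 10091.8 / 6670.4 = 1.513

FS = 1.51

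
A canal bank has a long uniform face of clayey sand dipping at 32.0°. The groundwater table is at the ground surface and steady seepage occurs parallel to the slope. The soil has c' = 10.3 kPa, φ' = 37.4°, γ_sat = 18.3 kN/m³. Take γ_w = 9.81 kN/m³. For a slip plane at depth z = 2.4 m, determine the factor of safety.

With seepage parallel to the slope and the water table at the surface, the effective normal stress on the slip plane uses the buoyant unit weight γ' = γ_sat − γ_w while the driving shear stress uses γ_sat:
FS = [c' + γ' z cos²β tanφ'] / [γ_sat z sinβ cosβ]
γ' = 18.3 − 9.81 = 8.49 kN/m³
Numerator = 10.3 + 8.49·2.4·cos²32.0°·tan37.4° = 10.3 + 8.49·2.4·0.7192·0.7646 = 21.504 kPa
Denominator = 18.3·2.4·sin32.0°·cos32.0° = 18.3·2.4·0.5299·0.8480 = 19.738 kPa
FS = 21.504 / 19.738 = 1.089

FS = 1.09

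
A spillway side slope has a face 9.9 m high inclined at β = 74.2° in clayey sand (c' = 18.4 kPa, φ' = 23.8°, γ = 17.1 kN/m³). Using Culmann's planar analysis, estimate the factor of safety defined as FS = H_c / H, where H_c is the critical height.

H_c = (4c'/γ) · sinβ cosφ' / [1 − cos(β − φ')]
    = (4·18.4/17.1) · sin74.2°·cos23.8° / [1 − cos50.4°]
    = 4.304 · 0.8804 / 0.3626 = 10.45 m
FS = H_c / H = 10.45 / 9.9 = 1.056

FS = 1.06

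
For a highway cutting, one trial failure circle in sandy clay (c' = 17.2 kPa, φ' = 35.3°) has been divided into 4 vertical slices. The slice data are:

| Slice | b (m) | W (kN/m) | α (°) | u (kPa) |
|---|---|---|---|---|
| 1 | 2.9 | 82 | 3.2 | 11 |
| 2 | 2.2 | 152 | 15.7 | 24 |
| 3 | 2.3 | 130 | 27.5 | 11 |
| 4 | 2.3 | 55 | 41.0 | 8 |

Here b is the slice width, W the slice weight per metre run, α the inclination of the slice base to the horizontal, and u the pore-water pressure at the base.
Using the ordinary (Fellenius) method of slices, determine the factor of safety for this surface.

FS = 2.54

Ordinary method of slices: FS = Σ[c'·Δl_i + (W_i cosα_i − u_i·Δl_i)·tanφ'] / Σ W_i sinα_i, with Δl_i = b_i / cosα_i.
Slice 1: Δl = 2.9/cos3.2° = 2.905 m; N'_1 = 82·cos3.2° − 11·2.905 = 49.9; c'Δl = 49.96; W sinα = 4.6
Slice 2: Δl = 2.2/cos15.7° = 2.285 m; N'_2 = 152·cos15.7° − 24·2.285 = 91.5; c'Δl = 39.31; W sinα = 41.1
Slice 3: Δl = 2.3/cos27.5° = 2.593 m; N'_3 = 130·cos27.5° − 11·2.593 = 86.8; c'Δl = 44.60; W sinα = 60.0
Slice 4: Δl = 2.3/cos41.0° = 3.048 m; N'_4 = 55·cos41.0° − 8·3.048 = 17.1; c'Δl = 52.42; W sinα = 36.1
Σc'Δl = 186.3 kN/m; ΣN' = 245.3 kN/m; ΣW sinα = 141.8 kN/m
Resisting = 186.3 + 245.3·tan35.3° = 186.3 + 173.7 = 360.0 kN/m
FS = 360.0 / 141.8 = 2.538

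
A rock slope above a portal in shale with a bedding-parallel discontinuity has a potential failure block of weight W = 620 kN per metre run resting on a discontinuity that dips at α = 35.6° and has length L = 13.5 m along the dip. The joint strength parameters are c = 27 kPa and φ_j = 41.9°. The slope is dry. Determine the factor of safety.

FS = 2.26

Resolving the block weight along and normal to the plane and applying the Mohr–Coulomb strength on the joint:
N' = W cosα = 620·cos35.6° = 504.1 kN/m
Driving force T = W sinα = 620·sin35.6° = 360.9 kN/m
Resisting force R = c·L + N'·tanφ_j = 27·13.5 + 504.1·tan41.9° = 364.5 + 452.3 = 816.8 kN/m
FS = R / T = 816.8 / 360.9 = 2.263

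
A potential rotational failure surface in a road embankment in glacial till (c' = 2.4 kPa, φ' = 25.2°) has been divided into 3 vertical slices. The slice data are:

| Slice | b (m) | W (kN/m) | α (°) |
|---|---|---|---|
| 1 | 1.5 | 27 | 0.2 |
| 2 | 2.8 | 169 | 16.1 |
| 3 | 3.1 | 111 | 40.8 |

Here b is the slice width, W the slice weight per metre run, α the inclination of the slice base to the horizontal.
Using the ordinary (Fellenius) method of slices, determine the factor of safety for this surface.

FS = 1.25

Ordinary method of slices: FS = Σ[c'·Δl_i + (W_i cosα_i)·tanφ'] / Σ W_i sinα_i, with Δl_i = b_i / cosα_i.
Slice 1: Δl = 1.5/cos0.2° = 1.500 m; N'_1 = 27·cos0.2° = 27.0; c'Δl = 3.60; W sinα = 0.1
Slice 2: Δl = 2.8/cos16.1° = 2.914 m; N'_2 = 169·cos16.1° = 162.4; c'Δl = 6.99; W sinα = 46.9
Slice 3: Δl = 3.1/cos40.8° = 4.095 m; N'_3 = 111·cos40.8° = 84.0; c'Δl = 9.83; W sinα = 72.5
Σc'Δl = 20.4 kN/m; ΣN' = 273.4 kN/m; ΣW sinα = 119.5 kN/m
Resisting = 20.4 + 273.4·tan25.2° = 20.4 + 128.7 = 149.1 kN/m
FS = 149.1 / 119.5 = 1.248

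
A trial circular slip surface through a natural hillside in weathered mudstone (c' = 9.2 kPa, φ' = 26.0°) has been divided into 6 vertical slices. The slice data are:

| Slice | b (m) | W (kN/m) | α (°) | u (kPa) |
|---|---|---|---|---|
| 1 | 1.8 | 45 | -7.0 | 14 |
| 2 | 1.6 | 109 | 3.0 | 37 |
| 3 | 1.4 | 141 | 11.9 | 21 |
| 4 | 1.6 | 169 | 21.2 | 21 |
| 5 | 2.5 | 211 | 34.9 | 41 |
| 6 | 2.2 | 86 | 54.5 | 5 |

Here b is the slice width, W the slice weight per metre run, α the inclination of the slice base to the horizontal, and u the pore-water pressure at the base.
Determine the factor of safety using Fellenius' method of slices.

Ordinary method of slices: FS = Σ[c'·Δl_i + (W_i cosα_i − u_i·Δl_i)·tanφ'] / Σ W_i sinα_i, with Δl_i = b_i / cosα_i.
Slice 1: Δl = 1.8/cos(-7.0°) = 1.814 m; N'_1 = 45·cos(-7.0°) − 14·1.814 = 19.3; c'Δl = 16.68; W sinα = -5.5
Slice 2: Δl = 1.6/cos3.0° = 1.602 m; N'_2 = 109·cos3.0° − 37·1.602 = 49.6; c'Δl = 14.74; W sinα = 5.7
Slice 3: Δl = 1.4/cos11.9° = 1.431 m; N'_3 = 141·cos11.9° − 21·1.431 = 107.9; c'Δl = 13.16; W sinα = 29.1
Slice 4: Δl = 1.6/cos21.2° = 1.716 m; N'_4 = 169·cos21.2° − 21·1.716 = 121.5; c'Δl = 15.79; W sinα = 61.1
Slice 5: Δl = 2.5/cos34.9° = 3.048 m; N'_5 = 211·cos34.9° − 41·3.048 = 48.1; c'Δl = 28.04; W sinα = 120.7
Slice 6: Δl = 2.2/cos54.5° = 3.789 m; N'_6 = 86·cos54.5° − 5·3.789 = 31.0; c'Δl = 34.85; W sinα = 70.0
Σc'Δl = 123.3 kN/m; ΣN' = 377.4 kN/m; ΣW sinα = 281.1 kN/m
Resisting = 123.3 + 377.4·tan26.0° = 123.3 + 184.1 = 307.3 kN/m
FS = 307.3 / 281.1 = 1.093

FS = 1.09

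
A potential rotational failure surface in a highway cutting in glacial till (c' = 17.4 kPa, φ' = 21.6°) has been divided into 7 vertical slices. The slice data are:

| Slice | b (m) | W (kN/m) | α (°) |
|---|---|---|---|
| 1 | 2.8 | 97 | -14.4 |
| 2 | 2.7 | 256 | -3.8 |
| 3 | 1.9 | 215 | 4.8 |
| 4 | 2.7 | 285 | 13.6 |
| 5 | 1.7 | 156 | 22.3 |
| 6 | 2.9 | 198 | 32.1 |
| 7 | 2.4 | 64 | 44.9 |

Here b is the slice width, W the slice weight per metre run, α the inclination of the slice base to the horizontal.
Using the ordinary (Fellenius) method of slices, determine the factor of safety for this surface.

Ordinary method of slices: FS = Σ[c'·Δl_i + (W_i cosα_i)·tanφ'] / Σ W_i sinα_i, with Δl_i = b_i / cosα_i.
Slice 1: Δl = 2.8/cos(-14.4°) = 2.891 m; N'_1 = 97·cos(-14.4°) = 94.0; c'Δl = 50.30; W sinα = -24.1
Slice 2: Δl = 2.7/cos(-3.8°) = 2.706 m; N'_2 = 256·cos(-3.8°) = 255.4; c'Δl = 47.08; W sinα = -17.0
Slice 3: Δl = 1.9/cos4.8° = 1.907 m; N'_3 = 215·cos4.8° = 214.2; c'Δl = 33.18; W sinα = 18.0
Slice 4: Δl = 2.7/cos13.6° = 2.778 m; N'_4 = 285·cos13.6° = 277.0; c'Δl = 48.34; W sinα = 67.0
Slice 5: Δl = 1.7/cos22.3° = 1.837 m; N'_5 = 156·cos22.3° = 144.3; c'Δl = 31.97; W sinα = 59.2
Slice 6: Δl = 2.9/cos32.1° = 3.423 m; N'_6 = 198·cos32.1° = 167.7; c'Δl = 59.57; W sinα = 105.2
Slice 7: Δl = 2.4/cos44.9° = 3.388 m; N'_7 = 64·cos44.9° = 45.3; c'Δl = 58.95; W sinα = 45.2
Σc'Δl = 329.4 kN/m; ΣN' = 1198.0 kN/m; ΣW sinα = 253.5 kN/m
Resisting = 329.4 + 1198.0·tan21.6° = 329.4 + 474.3 = 803.7 kN/m
FS = 803.7 / 253.5 = 3.170

FS = 3.17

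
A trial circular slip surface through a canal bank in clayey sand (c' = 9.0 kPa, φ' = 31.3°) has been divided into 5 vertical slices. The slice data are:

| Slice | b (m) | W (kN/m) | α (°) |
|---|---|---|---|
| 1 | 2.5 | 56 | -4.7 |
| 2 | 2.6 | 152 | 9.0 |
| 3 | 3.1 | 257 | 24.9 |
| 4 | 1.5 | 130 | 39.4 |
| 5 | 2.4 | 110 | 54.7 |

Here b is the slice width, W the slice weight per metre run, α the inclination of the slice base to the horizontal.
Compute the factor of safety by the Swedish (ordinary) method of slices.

FS = 1.66

Ordinary method of slices: FS = Σ[c'·Δl_i + (W_i cosα_i)·tanφ'] / Σ W_i sinα_i, with Δl_i = b_i / cosα_i.
Slice 1: Δl = 2.5/cos(-4.7°) = 2.508 m; N'_1 = 56·cos(-4.7°) = 55.8; c'Δl = 22.58; W sinα = -4.6
Slice 2: Δl = 2.6/cos9.0° = 2.632 m; N'_2 = 152·cos9.0° = 150.1; c'Δl = 23.69; W sinα = 23.8
Slice 3: Δl = 3.1/cos24.9° = 3.418 m; N'_3 = 257·cos24.9° = 233.1; c'Δl = 30.76; W sinα = 108.2
Slice 4: Δl = 1.5/cos39.4° = 1.941 m; N'_4 = 130·cos39.4° = 100.5; c'Δl = 17.47; W sinα = 82.5
Slice 5: Δl = 2.4/cos54.7° = 4.153 m; N'_5 = 110·cos54.7° = 63.6; c'Δl = 37.38; W sinα = 89.8
Σc'Δl = 131.9 kN/m; ΣN' = 603.1 kN/m; ΣW sinα = 299.7 kN/m
Resisting = 131.9 + 603.1·tan31.3° = 131.9 + 366.7 = 498.5 kN/m
FS = 498.5 / 299.7 = 1.664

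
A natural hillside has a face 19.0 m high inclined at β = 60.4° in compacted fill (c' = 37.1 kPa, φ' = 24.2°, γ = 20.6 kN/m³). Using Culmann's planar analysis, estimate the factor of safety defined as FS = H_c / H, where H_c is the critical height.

H_c = (4c'/γ) · sinβ cosφ' / [1 − cos(β − φ')]
    = (4·37.1/20.6) · sin60.4°·cos24.2° / [1 − cos36.2°]
    = 7.204 · 0.7931 / 0.1930 = 29.60 m
FS = H_c / H = 29.60 / 19.0 = 1.558

FS = 1.56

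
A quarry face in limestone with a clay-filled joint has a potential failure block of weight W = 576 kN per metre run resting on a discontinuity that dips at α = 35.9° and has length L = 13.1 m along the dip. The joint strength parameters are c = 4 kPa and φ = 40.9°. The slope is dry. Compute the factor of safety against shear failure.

FS = 1.35

Resolving the block weight along and normal to the plane and applying the Mohr–Coulomb strength on the joint:
N' = W cosα = 576·cos35.9° = 466.6 kN/m
Driving force T = W sinα = 576·sin35.9° = 337.8 kN/m
Resisting force R = c·L + N'·tanφ = 4·13.1 + 466.6·tan40.9° = 52.4 + 404.2 = 456.6 kN/m
FS = R / T = 456.6 / 337.8 = 1.352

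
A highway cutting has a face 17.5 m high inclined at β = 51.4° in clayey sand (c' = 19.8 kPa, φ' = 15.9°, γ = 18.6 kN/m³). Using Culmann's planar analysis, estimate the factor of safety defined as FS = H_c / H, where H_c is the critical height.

H_c = (4c'/γ) · sinβ cosφ' / [1 − cos(β − φ')]
    = (4·19.8/18.6) · sin51.4°·cos15.9° / [1 − cos35.5°]
    = 4.258 · 0.7516 / 0.1859 = 17.22 m
FS = H_c / H = 17.22 / 17.5 = 0.984

FS = 0.98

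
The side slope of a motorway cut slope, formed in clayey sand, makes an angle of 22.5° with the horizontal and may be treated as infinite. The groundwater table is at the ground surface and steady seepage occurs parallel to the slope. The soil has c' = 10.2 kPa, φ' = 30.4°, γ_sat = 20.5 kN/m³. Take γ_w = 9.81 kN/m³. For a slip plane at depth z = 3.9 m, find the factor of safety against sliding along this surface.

FS = 1.10

With seepage parallel to the slope and the water table at the surface, the effective normal stress on the slip plane uses the buoyant unit weight γ' = γ_sat − γ_w while the driving shear stress uses γ_sat:
FS = [c' + γ' z cos²β tanφ'] / [γ_sat z sinβ cosβ]
γ' = 20.5 − 9.81 = 10.69 kN/m³
Numerator = 10.2 + 10.69·3.9·cos²22.5°·tan30.4° = 10.2 + 10.69·3.9·0.8536·0.5867 = 31.078 kPa
Denominator = 20.5·3.9·sin22.5°·cos22.5° = 20.5·3.9·0.3827·0.9239 = 28.267 kPa
FS = 31.078 / 28.267 = 1.099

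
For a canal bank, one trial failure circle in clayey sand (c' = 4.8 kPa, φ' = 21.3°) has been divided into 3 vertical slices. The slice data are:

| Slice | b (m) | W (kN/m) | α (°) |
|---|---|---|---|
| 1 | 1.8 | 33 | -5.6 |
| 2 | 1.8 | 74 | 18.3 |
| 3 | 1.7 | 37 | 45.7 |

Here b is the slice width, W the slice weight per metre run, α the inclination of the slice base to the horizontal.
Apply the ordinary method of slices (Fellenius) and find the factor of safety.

Ordinary method of slices: FS = Σ[c'·Δl_i + (W_i cosα_i)·tanφ'] / Σ W_i sinα_i, with Δl_i = b_i / cosα_i.
Slice 1: Δl = 1.8/cos(-5.6°) = 1.809 m; N'_1 = 33·cos(-5.6°) = 32.8; c'Δl = 8.68; W sinα = -3.2
Slice 2: Δl = 1.8/cos18.3° = 1.896 m; N'_2 = 74·cos18.3° = 70.3; c'Δl = 9.10; W sinα = 23.2
Slice 3: Δl = 1.7/cos45.7° = 2.434 m; N'_3 = 37·cos45.7° = 25.8; c'Δl = 11.68; W sinα = 26.5
Σc'Δl = 29.5 kN/m; ΣN' = 128.9 kN/m; ΣW sinα = 46.5 kN/m
Resisting = 29.5 + 128.9·tan21.3° = 29.5 + 50.3 = 79.7 kN/m
FS = 79.7 / 46.5 = 1.715

FS = 1.71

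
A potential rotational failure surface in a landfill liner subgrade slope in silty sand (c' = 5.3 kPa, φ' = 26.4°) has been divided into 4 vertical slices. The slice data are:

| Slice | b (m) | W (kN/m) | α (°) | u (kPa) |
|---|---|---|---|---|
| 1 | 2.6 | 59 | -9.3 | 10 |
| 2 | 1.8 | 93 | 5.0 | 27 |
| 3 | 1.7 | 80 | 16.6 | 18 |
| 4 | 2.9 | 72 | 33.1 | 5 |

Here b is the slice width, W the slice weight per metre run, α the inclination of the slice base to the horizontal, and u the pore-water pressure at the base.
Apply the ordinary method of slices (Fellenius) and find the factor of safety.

FS = 2.18

Ordinary method of slices: FS = Σ[c'·Δl_i + (W_i cosα_i − u_i·Δl_i)·tanφ'] / Σ W_i sinα_i, with Δl_i = b_i / cosα_i.
Slice 1: Δl = 2.6/cos(-9.3°) = 2.635 m; N'_1 = 59·cos(-9.3°) − 10·2.635 = 31.9; c'Δl = 13.96; W sinα = -9.5
Slice 2: Δl = 1.8/cos5.0° = 1.807 m; N'_2 = 93·cos5.0° − 27·1.807 = 43.9; c'Δl = 9.58; W sinα = 8.1
Slice 3: Δl = 1.7/cos16.6° = 1.774 m; N'_3 = 80·cos16.6° − 18·1.774 = 44.7; c'Δl = 9.40; W sinα = 22.9
Slice 4: Δl = 2.9/cos33.1° = 3.462 m; N'_4 = 72·cos33.1° − 5·3.462 = 43.0; c'Δl = 18.35; W sinα = 39.3
Σc'Δl = 51.3 kN/m; ΣN' = 163.5 kN/m; ΣW sinα = 60.7 kN/m
Resisting = 51.3 + 163.5·tan26.4° = 51.3 + 81.2 = 132.4 kN/m
FS = 132.4 / 60.7 = 2.180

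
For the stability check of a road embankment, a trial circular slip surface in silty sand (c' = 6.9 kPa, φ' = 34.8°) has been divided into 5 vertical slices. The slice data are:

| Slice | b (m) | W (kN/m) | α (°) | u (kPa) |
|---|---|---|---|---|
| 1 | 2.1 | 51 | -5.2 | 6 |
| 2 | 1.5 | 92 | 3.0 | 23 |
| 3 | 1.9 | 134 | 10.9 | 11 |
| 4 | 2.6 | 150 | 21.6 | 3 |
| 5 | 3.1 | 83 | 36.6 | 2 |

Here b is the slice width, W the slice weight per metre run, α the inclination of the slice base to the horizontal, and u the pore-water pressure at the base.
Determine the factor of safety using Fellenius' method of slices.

FS = 2.76

Ordinary method of slices: FS = Σ[c'·Δl_i + (W_i cosα_i − u_i·Δl_i)·tanφ'] / Σ W_i sinα_i, with Δl_i = b_i / cosα_i.
Slice 1: Δl = 2.1/cos(-5.2°) = 2.109 m; N'_1 = 51·cos(-5.2°) − 6·2.109 = 38.1; c'Δl = 14.55; W sinα = -4.6
Slice 2: Δl = 1.5/cos3.0° = 1.502 m; N'_2 = 92·cos3.0° − 23·1.502 = 57.3; c'Δl = 10.36; W sinα = 4.8
Slice 3: Δl = 1.9/cos10.9° = 1.935 m; N'_3 = 134·cos10.9° − 11·1.935 = 110.3; c'Δl = 13.35; W sinα = 25.3
Slice 4: Δl = 2.6/cos21.6° = 2.796 m; N'_4 = 150·cos21.6° − 3·2.796 = 131.1; c'Δl = 19.29; W sinα = 55.2
Slice 5: Δl = 3.1/cos36.6° = 3.861 m; N'_5 = 83·cos36.6° − 2·3.861 = 58.9; c'Δl = 26.64; W sinα = 49.5
Σc'Δl = 84.2 kN/m; ΣN' = 395.8 kN/m; ΣW sinα = 130.2 kN/m
Resisting = 84.2 + 395.8·tan34.8° = 84.2 + 275.1 = 359.3 kN/m
FS = 359.3 / 130.2 = 2.758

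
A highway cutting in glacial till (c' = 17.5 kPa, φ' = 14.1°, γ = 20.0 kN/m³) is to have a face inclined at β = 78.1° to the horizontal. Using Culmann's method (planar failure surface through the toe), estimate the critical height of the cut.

Culmann's analysis gives the critical failure plane at α_cr = (β + φ')/2 = (78.1 + 14.1)/2 = 46.1°, and the critical height
H_c = (4c'/γ) · sinβ cosφ' / [1 − cos(β − φ')]
    = (4·17.5/20.0) · sin78.1°·cos14.1° / [1 − cos(64.0°)]
    = 3.500 · 0.9785·0.9699 / [1 − 0.4384]
    = 3.500 · 0.9490 / 0.5616
    = 5.91 m

H_c = 5.91 m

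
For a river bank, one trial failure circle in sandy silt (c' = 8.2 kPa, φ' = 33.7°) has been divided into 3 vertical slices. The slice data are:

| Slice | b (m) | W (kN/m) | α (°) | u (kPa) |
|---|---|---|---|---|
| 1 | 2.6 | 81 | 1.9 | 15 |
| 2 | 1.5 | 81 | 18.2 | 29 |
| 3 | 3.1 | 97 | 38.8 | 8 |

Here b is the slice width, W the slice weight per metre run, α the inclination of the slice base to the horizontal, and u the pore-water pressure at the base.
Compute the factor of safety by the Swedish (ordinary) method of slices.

FS = 1.63

Ordinary method of slices: FS = Σ[c'·Δl_i + (W_i cosα_i − u_i·Δl_i)·tanφ'] / Σ W_i sinα_i, with Δl_i = b_i / cosα_i.
Slice 1: Δl = 2.6/cos1.9° = 2.601 m; N'_1 = 81·cos1.9° − 15·2.601 = 41.9; c'Δl = 21.33; W sinα = 2.7
Slice 2: Δl = 1.5/cos18.2° = 1.579 m; N'_2 = 81·cos18.2° − 29·1.579 = 31.2; c'Δl = 12.95; W sinα = 25.3
Slice 3: Δl = 3.1/cos38.8° = 3.978 m; N'_3 = 97·cos38.8° − 8·3.978 = 43.8; c'Δl = 32.62; W sinα = 60.8
Σc'Δl = 66.9 kN/m; ΣN' = 116.9 kN/m; ΣW sinα = 88.8 kN/m
Resisting = 66.9 + 116.9·tan33.7° = 66.9 + 77.9 = 144.8 kN/m
FS = 144.8 / 88.8 = 1.632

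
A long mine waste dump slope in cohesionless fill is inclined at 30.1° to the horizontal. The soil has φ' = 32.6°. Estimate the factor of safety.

For a dry cohesionless infinite slope the factor of safety is FS = tanφ' / tanβ.
FS = tan32.6° / tan30.1° = 0.6395 / 0.5797 = 1.103

FS = 1.10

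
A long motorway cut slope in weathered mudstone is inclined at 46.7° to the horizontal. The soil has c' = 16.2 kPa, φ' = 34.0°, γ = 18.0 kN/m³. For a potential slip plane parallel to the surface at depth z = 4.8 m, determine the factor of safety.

FS = 1.01

For an infinite slope with a slip plane parallel to the surface (no pore pressure): FS = [c' + γz cos²β tanφ'] / [γz sinβ cosβ].
γz = 18.0·4.8 = 86.40 kN/m²
Numerator = 16.2 + 86.40·cos²46.7°·tan34.0° = 16.2 + 86.40·0.4703·0.6745 = 43.611 kPa
Denominator = 86.40·sin46.7°·cos46.7° = 86.40·0.7278·0.6858 = 43.124 kPa
FS = 43.611 / 43.124 = 1.011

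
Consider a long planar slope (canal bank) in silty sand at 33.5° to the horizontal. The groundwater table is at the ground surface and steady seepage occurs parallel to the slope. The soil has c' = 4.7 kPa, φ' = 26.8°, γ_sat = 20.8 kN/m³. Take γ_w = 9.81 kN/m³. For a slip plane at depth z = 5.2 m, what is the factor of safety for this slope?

With seepage parallel to the slope and the water table at the surface, the effective normal stress on the slip plane uses the buoyant unit weight γ' = γ_sat − γ_w while the driving shear stress uses γ_sat:
FS = [c' + γ' z cos²β tanφ'] / [γ_sat z sinβ cosβ]
γ' = 20.8 − 9.81 = 10.99 kN/m³
Numerator = 4.7 + 10.99·5.2·cos²33.5°·tan26.8° = 4.7 + 10.99·5.2·0.6954·0.5051 = 24.773 kPa
Denominator = 20.8·5.2·sin33.5°·cos33.5° = 20.8·5.2·0.5519·0.8339 = 49.781 kPa
FS = 24.773 / 49.781 = 0.498

FS = 0.50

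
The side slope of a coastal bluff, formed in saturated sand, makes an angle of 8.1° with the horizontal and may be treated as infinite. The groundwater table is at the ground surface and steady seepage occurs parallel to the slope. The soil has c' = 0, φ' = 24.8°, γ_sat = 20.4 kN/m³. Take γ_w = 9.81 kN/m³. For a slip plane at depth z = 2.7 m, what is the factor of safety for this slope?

FS = 1.69

With seepage parallel to the slope and the water table at the surface, the effective normal stress on the slip plane uses the buoyant unit weight γ' = γ_sat − γ_w while the driving shear stress uses γ_sat:
FS = [c' + γ' z cos²β tanφ'] / [γ_sat z sinβ cosβ]
(For c' = 0 this reduces to FS = (γ'/γ_sat)·tanφ'/tanβ.)
γ' = 20.4 − 9.81 = 10.59 kN/m³
Numerator = 0.0 + 10.59·2.7·cos²8.1°·tan24.8° = 0.0 + 10.59·2.7·0.9801·0.4621 = 12.950 kPa
Denominator = 20.4·2.7·sin8.1°·cos8.1° = 20.4·2.7·0.1409·0.9900 = 7.683 kPa
FS = 12.950 / 7.683 = 1.685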